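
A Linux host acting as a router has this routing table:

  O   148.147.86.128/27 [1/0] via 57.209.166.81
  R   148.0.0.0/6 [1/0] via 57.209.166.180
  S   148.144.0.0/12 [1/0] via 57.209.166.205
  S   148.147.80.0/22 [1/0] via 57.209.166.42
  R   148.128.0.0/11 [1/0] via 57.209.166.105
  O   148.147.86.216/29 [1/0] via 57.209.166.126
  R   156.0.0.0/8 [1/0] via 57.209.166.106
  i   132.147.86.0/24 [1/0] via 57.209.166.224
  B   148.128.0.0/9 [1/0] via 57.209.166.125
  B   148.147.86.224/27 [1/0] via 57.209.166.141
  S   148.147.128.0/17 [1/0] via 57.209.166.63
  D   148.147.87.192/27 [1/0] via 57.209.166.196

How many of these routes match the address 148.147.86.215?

4

Prefixes containing 148.147.86.215:
  148.0.0.0/6 (148.0.0.0 - 151.255.255.255)
  148.128.0.0/9 (148.128.0.0 - 148.255.255.255)
  148.128.0.0/11 (148.128.0.0 - 148.159.255.255)
  148.144.0.0/12 (148.144.0.0 - 148.159.255.255)
Total matching entries: 4.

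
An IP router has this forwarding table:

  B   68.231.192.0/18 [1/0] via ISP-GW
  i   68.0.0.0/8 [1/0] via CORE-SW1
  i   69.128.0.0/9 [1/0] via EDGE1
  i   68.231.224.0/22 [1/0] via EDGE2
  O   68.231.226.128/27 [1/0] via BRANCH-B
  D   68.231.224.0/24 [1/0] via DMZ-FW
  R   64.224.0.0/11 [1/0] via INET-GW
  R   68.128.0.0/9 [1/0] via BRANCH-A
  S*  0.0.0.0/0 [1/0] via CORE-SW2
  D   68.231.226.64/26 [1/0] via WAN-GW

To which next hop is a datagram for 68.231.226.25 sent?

EDGE2

Routes whose prefix contains 68.231.226.25:
  0.0.0.0/0 (default, matches everything) -> CORE-SW2
  68.0.0.0/8 (68.0.0.0 - 68.255.255.255) -> CORE-SW1
  68.128.0.0/9 (68.128.0.0 - 68.255.255.255) -> BRANCH-A
  68.231.192.0/18 (68.231.192.0 - 68.231.255.255) -> ISP-GW
  68.231.224.0/22 (68.231.224.0 - 68.231.227.255) -> EDGE2
More-specific entries that do NOT match:
  68.231.226.128/27 (68.231.226.128 - 68.231.226.159) does not contain 68.231.226.25
  68.231.226.64/26 (68.231.226.64 - 68.231.226.127) does not contain 68.231.226.25
  68.231.224.0/24 (68.231.224.0 - 68.231.224.255) does not contain 68.231.226.25
Longest matching prefix is /22 -> next hop EDGE2.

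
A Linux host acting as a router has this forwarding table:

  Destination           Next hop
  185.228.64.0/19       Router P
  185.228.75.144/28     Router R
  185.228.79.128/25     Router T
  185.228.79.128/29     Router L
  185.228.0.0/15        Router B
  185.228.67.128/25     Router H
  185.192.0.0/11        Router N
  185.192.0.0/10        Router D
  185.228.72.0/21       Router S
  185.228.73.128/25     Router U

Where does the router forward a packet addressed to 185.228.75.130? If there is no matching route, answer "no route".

Router S

Routes whose prefix contains 185.228.75.130:
  185.192.0.0/10 (185.192.0.0 - 185.255.255.255) -> Router D
  185.228.0.0/15 (185.228.0.0 - 185.229.255.255) -> Router B
  185.228.64.0/19 (185.228.64.0 - 185.228.95.255) -> Router P
  185.228.72.0/21 (185.228.72.0 - 185.228.79.255) -> Router S
More-specific entries that do NOT match:
  185.228.79.128/29 (185.228.79.128 - 185.228.79.135) does not contain 185.228.75.130
  185.228.75.144/28 (185.228.75.144 - 185.228.75.159) does not contain 185.228.75.130
  185.228.79.128/25 (185.228.79.128 - 185.228.79.255) does not contain 185.228.75.130
  185.228.67.128/25 (185.228.67.128 - 185.228.67.255) does not contain 185.228.75.130
  185.228.73.128/25 (185.228.73.128 - 185.228.73.255) does not contain 185.228.75.130
Longest matching prefix is /21 -> next hop Router S.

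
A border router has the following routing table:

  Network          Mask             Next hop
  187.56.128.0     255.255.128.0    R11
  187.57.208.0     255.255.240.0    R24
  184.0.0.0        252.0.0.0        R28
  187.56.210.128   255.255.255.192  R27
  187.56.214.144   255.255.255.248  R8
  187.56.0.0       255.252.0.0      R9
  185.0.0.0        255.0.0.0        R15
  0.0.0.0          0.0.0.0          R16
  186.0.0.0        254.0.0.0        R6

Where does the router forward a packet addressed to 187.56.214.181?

R11

Routes whose prefix contains 187.56.214.181:
  0.0.0.0/0 (default, matches everything) -> R16
  184.0.0.0/6 (184.0.0.0 - 187.255.255.255) -> R28
  186.0.0.0/7 (186.0.0.0 - 187.255.255.255) -> R6
  187.56.0.0/14 (187.56.0.0 - 187.59.255.255) -> R9
  187.56.128.0/17 (187.56.128.0 - 187.56.255.255) -> R11
More-specific entries that do NOT match:
  187.56.214.144/29 (187.56.214.144 - 187.56.214.151) does not contain 187.56.214.181
  187.56.210.128/26 (187.56.210.128 - 187.56.210.191) does not contain 187.56.214.181
  187.57.208.0/20 (187.57.208.0 - 187.57.223.255) does not contain 187.56.214.181
Longest matching prefix is /17 -> next hop R11.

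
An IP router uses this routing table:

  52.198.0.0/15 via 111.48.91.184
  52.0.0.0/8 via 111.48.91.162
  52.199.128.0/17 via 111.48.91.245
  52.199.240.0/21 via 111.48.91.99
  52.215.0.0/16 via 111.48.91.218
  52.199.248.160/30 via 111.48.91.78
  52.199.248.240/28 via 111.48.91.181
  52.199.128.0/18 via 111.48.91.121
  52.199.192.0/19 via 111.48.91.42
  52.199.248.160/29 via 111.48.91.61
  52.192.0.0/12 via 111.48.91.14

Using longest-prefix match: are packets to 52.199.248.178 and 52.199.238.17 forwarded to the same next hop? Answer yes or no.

52.199.248.178: longest match 52.199.128.0/17 -> 111.48.91.245
52.199.238.17: longest match 52.199.128.0/17 -> 111.48.91.245

yes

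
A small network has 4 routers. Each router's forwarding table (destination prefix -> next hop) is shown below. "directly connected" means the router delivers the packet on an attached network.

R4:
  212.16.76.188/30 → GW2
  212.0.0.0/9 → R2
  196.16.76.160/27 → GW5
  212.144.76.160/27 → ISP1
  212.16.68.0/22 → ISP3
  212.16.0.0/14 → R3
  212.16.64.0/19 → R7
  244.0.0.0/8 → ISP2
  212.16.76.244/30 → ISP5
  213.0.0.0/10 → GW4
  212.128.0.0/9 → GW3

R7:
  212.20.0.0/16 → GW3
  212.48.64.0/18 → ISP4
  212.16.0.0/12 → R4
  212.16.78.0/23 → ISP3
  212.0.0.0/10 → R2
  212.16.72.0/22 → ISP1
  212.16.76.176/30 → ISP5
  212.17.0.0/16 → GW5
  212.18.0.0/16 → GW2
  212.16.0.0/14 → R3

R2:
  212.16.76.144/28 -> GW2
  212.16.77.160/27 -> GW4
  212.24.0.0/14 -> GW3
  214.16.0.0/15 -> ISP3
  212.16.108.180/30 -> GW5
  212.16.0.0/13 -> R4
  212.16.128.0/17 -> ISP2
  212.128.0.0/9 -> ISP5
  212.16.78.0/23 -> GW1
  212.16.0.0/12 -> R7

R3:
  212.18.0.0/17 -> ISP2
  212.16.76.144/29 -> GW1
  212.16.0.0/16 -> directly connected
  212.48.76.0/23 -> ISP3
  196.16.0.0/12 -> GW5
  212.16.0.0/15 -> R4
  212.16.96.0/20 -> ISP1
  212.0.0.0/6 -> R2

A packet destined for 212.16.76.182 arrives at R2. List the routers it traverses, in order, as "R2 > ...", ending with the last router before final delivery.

R2 > R4 > R7 > R3

At R2: longest match for 212.16.76.182 is 212.16.0.0/13 -> R4
At R4: longest match for 212.16.76.182 is 212.16.64.0/19 -> R7
At R7: longest match for 212.16.76.182 is 212.16.0.0/14 -> R3
At R3: longest match for 212.16.76.182 is 212.16.0.0/16 -> directly connected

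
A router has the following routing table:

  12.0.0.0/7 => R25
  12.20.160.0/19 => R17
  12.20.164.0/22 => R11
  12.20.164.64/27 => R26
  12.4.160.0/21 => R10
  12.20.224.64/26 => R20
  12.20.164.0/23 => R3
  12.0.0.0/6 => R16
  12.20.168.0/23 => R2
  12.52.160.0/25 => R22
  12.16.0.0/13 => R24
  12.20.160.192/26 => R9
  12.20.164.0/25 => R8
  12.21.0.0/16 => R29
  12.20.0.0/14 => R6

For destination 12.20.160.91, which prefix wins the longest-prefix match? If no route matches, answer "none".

12.20.160.0/19

Entries matching 12.20.160.91:
  12.0.0.0/6 (12.0.0.0 - 15.255.255.255)
  12.0.0.0/7 (12.0.0.0 - 13.255.255.255)
  12.16.0.0/13 (12.16.0.0 - 12.23.255.255)
  12.20.0.0/14 (12.20.0.0 - 12.23.255.255)
  12.20.160.0/19 (12.20.160.0 - 12.20.191.255)
Most specific is 12.20.160.0/19.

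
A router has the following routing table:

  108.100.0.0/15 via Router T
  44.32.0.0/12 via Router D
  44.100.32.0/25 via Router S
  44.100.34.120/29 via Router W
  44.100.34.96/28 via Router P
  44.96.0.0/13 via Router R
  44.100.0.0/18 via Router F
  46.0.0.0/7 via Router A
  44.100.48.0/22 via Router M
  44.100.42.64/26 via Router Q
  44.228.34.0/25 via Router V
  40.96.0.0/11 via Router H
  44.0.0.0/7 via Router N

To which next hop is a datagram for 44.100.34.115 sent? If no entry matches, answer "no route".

Router F

Routes whose prefix contains 44.100.34.115:
  44.0.0.0/7 (44.0.0.0 - 45.255.255.255) -> Router N
  44.96.0.0/13 (44.96.0.0 - 44.103.255.255) -> Router R
  44.100.0.0/18 (44.100.0.0 - 44.100.63.255) -> Router F
More-specific entries that do NOT match:
  44.100.34.120/29 (44.100.34.120 - 44.100.34.127) does not contain 44.100.34.115
  44.100.34.96/28 (44.100.34.96 - 44.100.34.111) does not contain 44.100.34.115
  44.100.42.64/26 (44.100.42.64 - 44.100.42.127) does not contain 44.100.34.115
  44.100.32.0/25 (44.100.32.0 - 44.100.32.127) does not contain 44.100.34.115
  44.228.34.0/25 (44.228.34.0 - 44.228.34.127) does not contain 44.100.34.115
  44.100.48.0/22 (44.100.48.0 - 44.100.51.255) does not contain 44.100.34.115
Longest matching prefix is /18 -> next hop Router F.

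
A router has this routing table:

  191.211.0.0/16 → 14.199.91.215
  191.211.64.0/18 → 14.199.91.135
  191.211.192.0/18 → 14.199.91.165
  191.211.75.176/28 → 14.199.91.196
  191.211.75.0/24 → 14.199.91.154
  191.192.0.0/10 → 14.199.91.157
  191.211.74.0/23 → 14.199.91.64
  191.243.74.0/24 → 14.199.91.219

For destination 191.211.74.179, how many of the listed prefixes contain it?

4

Prefixes containing 191.211.74.179:
  191.192.0.0/10 (191.192.0.0 - 191.255.255.255)
  191.211.0.0/16 (191.211.0.0 - 191.211.255.255)
  191.211.64.0/18 (191.211.64.0 - 191.211.127.255)
  191.211.74.0/23 (191.211.74.0 - 191.211.75.255)
Total matching entries: 4.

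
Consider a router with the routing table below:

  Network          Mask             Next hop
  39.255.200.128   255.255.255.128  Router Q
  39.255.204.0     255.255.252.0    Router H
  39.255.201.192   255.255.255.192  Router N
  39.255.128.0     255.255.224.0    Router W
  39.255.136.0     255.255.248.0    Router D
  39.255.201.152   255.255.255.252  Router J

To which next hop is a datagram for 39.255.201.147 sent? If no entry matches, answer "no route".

No entry's prefix contains 39.255.201.147; there is no default route.

no route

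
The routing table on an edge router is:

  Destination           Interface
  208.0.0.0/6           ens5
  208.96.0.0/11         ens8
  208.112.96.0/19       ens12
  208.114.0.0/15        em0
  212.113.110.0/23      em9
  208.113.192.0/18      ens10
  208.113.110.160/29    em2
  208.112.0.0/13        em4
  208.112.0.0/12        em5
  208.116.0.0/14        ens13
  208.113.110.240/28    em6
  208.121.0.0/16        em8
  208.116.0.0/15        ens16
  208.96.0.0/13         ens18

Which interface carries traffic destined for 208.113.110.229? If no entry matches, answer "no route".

Routes whose prefix contains 208.113.110.229:
  208.0.0.0/6 (208.0.0.0 - 211.255.255.255) -> ens5
  208.96.0.0/11 (208.96.0.0 - 208.127.255.255) -> ens8
  208.112.0.0/12 (208.112.0.0 - 208.127.255.255) -> em5
  208.112.0.0/13 (208.112.0.0 - 208.119.255.255) -> em4
More-specific entries that do NOT match:
  208.113.110.160/29 (208.113.110.160 - 208.113.110.167) does not contain 208.113.110.229
  208.113.110.240/28 (208.113.110.240 - 208.113.110.255) does not contain 208.113.110.229
  212.113.110.0/23 (212.113.110.0 - 212.113.111.255) does not contain 208.113.110.229
  208.112.96.0/19 (208.112.96.0 - 208.112.127.255) does not contain 208.113.110.229
  208.113.192.0/18 (208.113.192.0 - 208.113.255.255) does not contain 208.113.110.229
  208.121.0.0/16 (208.121.0.0 - 208.121.255.255) does not contain 208.113.110.229
  208.114.0.0/15 (208.114.0.0 - 208.115.255.255) does not contain 208.113.110.229
  208.116.0.0/15 (208.116.0.0 - 208.117.255.255) does not contain 208.113.110.229
  208.116.0.0/14 (208.116.0.0 - 208.119.255.255) does not contain 208.113.110.229
Longest matching prefix is /13 -> interface em4.

em4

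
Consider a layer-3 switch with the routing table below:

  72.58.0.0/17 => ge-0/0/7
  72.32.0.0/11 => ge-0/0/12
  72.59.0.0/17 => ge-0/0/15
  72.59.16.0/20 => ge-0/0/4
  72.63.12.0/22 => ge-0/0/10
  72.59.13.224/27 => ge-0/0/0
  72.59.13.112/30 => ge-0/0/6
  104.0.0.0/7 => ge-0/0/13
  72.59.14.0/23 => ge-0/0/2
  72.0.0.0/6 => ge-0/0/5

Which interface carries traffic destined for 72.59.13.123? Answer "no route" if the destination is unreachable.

ge-0/0/15

Routes whose prefix contains 72.59.13.123:
  72.0.0.0/6 (72.0.0.0 - 75.255.255.255) -> ge-0/0/5
  72.32.0.0/11 (72.32.0.0 - 72.63.255.255) -> ge-0/0/12
  72.59.0.0/17 (72.59.0.0 - 72.59.127.255) -> ge-0/0/15
More-specific entries that do NOT match:
  72.59.13.112/30 (72.59.13.112 - 72.59.13.115) does not contain 72.59.13.123
  72.59.13.224/27 (72.59.13.224 - 72.59.13.255) does not contain 72.59.13.123
  72.59.14.0/23 (72.59.14.0 - 72.59.15.255) does not contain 72.59.13.123
  72.63.12.0/22 (72.63.12.0 - 72.63.15.255) does not contain 72.59.13.123
  72.59.16.0/20 (72.59.16.0 - 72.59.31.255) does not contain 72.59.13.123
Longest matching prefix is /17 -> interface ge-0/0/15.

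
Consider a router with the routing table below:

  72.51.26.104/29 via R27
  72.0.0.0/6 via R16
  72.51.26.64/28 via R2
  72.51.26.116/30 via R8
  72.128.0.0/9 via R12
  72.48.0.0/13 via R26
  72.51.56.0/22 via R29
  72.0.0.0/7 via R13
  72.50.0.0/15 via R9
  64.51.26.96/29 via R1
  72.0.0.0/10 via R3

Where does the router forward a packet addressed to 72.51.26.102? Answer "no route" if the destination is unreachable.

R9

Routes whose prefix contains 72.51.26.102:
  72.0.0.0/6 (72.0.0.0 - 75.255.255.255) -> R16
  72.0.0.0/7 (72.0.0.0 - 73.255.255.255) -> R13
  72.0.0.0/10 (72.0.0.0 - 72.63.255.255) -> R3
  72.48.0.0/13 (72.48.0.0 - 72.55.255.255) -> R26
  72.50.0.0/15 (72.50.0.0 - 72.51.255.255) -> R9
More-specific entries that do NOT match:
  72.51.26.116/30 (72.51.26.116 - 72.51.26.119) does not contain 72.51.26.102
  72.51.26.104/29 (72.51.26.104 - 72.51.26.111) does not contain 72.51.26.102
  64.51.26.96/29 (64.51.26.96 - 64.51.26.103) does not contain 72.51.26.102
  72.51.26.64/28 (72.51.26.64 - 72.51.26.79) does not contain 72.51.26.102
  72.51.56.0/22 (72.51.56.0 - 72.51.59.255) does not contain 72.51.26.102
Longest matching prefix is /15 -> next hop R9.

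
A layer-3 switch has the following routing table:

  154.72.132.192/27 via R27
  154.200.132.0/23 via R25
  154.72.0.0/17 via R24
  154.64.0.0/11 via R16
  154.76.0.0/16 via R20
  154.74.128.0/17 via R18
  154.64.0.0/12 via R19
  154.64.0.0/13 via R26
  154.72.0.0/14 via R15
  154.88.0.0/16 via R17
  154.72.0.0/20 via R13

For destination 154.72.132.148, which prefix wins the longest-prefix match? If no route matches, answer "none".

Entries matching 154.72.132.148:
  154.64.0.0/11 (154.64.0.0 - 154.95.255.255)
  154.64.0.0/12 (154.64.0.0 - 154.79.255.255)
  154.72.0.0/14 (154.72.0.0 - 154.75.255.255)
Most specific is 154.72.0.0/14.

154.72.0.0/14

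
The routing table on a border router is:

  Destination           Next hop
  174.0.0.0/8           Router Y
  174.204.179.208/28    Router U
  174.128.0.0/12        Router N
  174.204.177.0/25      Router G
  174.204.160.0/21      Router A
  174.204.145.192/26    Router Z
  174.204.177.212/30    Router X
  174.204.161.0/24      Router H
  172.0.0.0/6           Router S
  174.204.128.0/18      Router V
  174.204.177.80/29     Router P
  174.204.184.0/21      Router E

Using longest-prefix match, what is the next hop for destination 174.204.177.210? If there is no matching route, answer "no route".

Router V

Routes whose prefix contains 174.204.177.210:
  172.0.0.0/6 (172.0.0.0 - 175.255.255.255) -> Router S
  174.0.0.0/8 (174.0.0.0 - 174.255.255.255) -> Router Y
  174.204.128.0/18 (174.204.128.0 - 174.204.191.255) -> Router V
More-specific entries that do NOT match:
  174.204.177.212/30 (174.204.177.212 - 174.204.177.215) does not contain 174.204.177.210
  174.204.177.80/29 (174.204.177.80 - 174.204.177.87) does not contain 174.204.177.210
  174.204.179.208/28 (174.204.179.208 - 174.204.179.223) does not contain 174.204.177.210
  174.204.145.192/26 (174.204.145.192 - 174.204.145.255) does not contain 174.204.177.210
  174.204.177.0/25 (174.204.177.0 - 174.204.177.127) does not contain 174.204.177.210
  174.204.161.0/24 (174.204.161.0 - 174.204.161.255) does not contain 174.204.177.210
  174.204.160.0/21 (174.204.160.0 - 174.204.167.255) does not contain 174.204.177.210
  174.204.184.0/21 (174.204.184.0 - 174.204.191.255) does not contain 174.204.177.210
Longest matching prefix is /18 -> next hop Router V.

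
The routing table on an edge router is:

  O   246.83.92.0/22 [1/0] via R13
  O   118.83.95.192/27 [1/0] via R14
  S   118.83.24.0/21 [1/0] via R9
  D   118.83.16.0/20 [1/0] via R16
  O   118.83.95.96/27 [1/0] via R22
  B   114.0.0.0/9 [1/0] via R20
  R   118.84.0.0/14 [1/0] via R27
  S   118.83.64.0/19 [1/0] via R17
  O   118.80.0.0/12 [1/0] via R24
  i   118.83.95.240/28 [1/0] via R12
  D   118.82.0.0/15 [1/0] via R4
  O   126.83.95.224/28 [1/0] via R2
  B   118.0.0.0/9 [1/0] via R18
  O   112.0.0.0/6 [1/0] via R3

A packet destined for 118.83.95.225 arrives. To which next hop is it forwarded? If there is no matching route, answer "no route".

R17

Routes whose prefix contains 118.83.95.225:
  118.0.0.0/9 (118.0.0.0 - 118.127.255.255) -> R18
  118.80.0.0/12 (118.80.0.0 - 118.95.255.255) -> R24
  118.82.0.0/15 (118.82.0.0 - 118.83.255.255) -> R4
  118.83.64.0/19 (118.83.64.0 - 118.83.95.255) -> R17
More-specific entries that do NOT match:
  118.83.95.240/28 (118.83.95.240 - 118.83.95.255) does not contain 118.83.95.225
  126.83.95.224/28 (126.83.95.224 - 126.83.95.239) does not contain 118.83.95.225
  118.83.95.192/27 (118.83.95.192 - 118.83.95.223) does not contain 118.83.95.225
  118.83.95.96/27 (118.83.95.96 - 118.83.95.127) does not contain 118.83.95.225
  246.83.92.0/22 (246.83.92.0 - 246.83.95.255) does not contain 118.83.95.225
  118.83.24.0/21 (118.83.24.0 - 118.83.31.255) does not contain 118.83.95.225
  118.83.16.0/20 (118.83.16.0 - 118.83.31.255) does not contain 118.83.95.225
Longest matching prefix is /19 -> next hop R17.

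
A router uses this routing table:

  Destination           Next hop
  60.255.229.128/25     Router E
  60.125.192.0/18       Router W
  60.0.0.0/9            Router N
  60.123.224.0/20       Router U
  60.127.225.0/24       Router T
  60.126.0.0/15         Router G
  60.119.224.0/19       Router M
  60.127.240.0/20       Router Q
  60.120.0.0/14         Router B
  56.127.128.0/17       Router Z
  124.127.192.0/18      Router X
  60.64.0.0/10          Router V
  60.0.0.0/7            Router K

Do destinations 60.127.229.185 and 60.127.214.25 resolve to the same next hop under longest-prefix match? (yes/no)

yes

60.127.229.185: longest match 60.126.0.0/15 -> Router G
60.127.214.25: longest match 60.126.0.0/15 -> Router G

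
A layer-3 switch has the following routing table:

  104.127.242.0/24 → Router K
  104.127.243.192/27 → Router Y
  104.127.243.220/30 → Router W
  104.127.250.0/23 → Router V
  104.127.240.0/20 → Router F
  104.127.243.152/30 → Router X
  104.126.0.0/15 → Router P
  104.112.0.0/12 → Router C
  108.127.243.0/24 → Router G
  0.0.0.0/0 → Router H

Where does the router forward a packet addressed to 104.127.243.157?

Routes whose prefix contains 104.127.243.157:
  0.0.0.0/0 (default, matches everything) -> Router H
  104.112.0.0/12 (104.112.0.0 - 104.127.255.255) -> Router C
  104.126.0.0/15 (104.126.0.0 - 104.127.255.255) -> Router P
  104.127.240.0/20 (104.127.240.0 - 104.127.255.255) -> Router F
More-specific entries that do NOT match:
  104.127.243.220/30 (104.127.243.220 - 104.127.243.223) does not contain 104.127.243.157
  104.127.243.152/30 (104.127.243.152 - 104.127.243.155) does not contain 104.127.243.157
  104.127.243.192/27 (104.127.243.192 - 104.127.243.223) does not contain 104.127.243.157
  104.127.242.0/24 (104.127.242.0 - 104.127.242.255) does not contain 104.127.243.157
  108.127.243.0/24 (108.127.243.0 - 108.127.243.255) does not contain 104.127.243.157
  104.127.250.0/23 (104.127.250.0 - 104.127.251.255) does not contain 104.127.243.157
Longest matching prefix is /20 -> next hop Router F.

Router F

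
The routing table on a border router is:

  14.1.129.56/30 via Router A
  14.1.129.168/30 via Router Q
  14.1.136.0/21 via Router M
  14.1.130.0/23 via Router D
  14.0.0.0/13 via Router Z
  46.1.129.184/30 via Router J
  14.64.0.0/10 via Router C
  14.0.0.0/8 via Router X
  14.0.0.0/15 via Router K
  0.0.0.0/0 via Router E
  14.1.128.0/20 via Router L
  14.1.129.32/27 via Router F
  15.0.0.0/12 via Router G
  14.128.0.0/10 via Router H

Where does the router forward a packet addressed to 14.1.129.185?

Routes whose prefix contains 14.1.129.185:
  0.0.0.0/0 (default, matches everything) -> Router E
  14.0.0.0/8 (14.0.0.0 - 14.255.255.255) -> Router X
  14.0.0.0/13 (14.0.0.0 - 14.7.255.255) -> Router Z
  14.0.0.0/15 (14.0.0.0 - 14.1.255.255) -> Router K
  14.1.128.0/20 (14.1.128.0 - 14.1.143.255) -> Router L
More-specific entries that do NOT match:
  14.1.129.56/30 (14.1.129.56 - 14.1.129.59) does not contain 14.1.129.185
  14.1.129.168/30 (14.1.129.168 - 14.1.129.171) does not contain 14.1.129.185
  46.1.129.184/30 (46.1.129.184 - 46.1.129.187) does not contain 14.1.129.185
  14.1.129.32/27 (14.1.129.32 - 14.1.129.63) does not contain 14.1.129.185
  14.1.130.0/23 (14.1.130.0 - 14.1.131.255) does not contain 14.1.129.185
  14.1.136.0/21 (14.1.136.0 - 14.1.143.255) does not contain 14.1.129.185
Longest matching prefix is /20 -> next hop Router L.

Router L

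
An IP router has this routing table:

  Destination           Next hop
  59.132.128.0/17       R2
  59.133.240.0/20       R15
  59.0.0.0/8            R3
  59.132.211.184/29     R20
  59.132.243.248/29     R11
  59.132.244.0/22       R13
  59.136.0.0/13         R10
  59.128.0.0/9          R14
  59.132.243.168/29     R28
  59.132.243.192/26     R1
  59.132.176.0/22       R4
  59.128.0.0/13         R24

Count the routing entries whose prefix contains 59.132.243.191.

Prefixes containing 59.132.243.191:
  59.0.0.0/8 (59.0.0.0 - 59.255.255.255)
  59.128.0.0/9 (59.128.0.0 - 59.255.255.255)
  59.128.0.0/13 (59.128.0.0 - 59.135.255.255)
  59.132.128.0/17 (59.132.128.0 - 59.132.255.255)
Total matching entries: 4.

4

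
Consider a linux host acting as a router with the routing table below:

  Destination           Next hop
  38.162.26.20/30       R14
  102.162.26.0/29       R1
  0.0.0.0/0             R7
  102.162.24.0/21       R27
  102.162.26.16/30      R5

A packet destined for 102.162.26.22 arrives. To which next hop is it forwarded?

R27

Routes whose prefix contains 102.162.26.22:
  0.0.0.0/0 (default, matches everything) -> R7
  102.162.24.0/21 (102.162.24.0 - 102.162.31.255) -> R27
More-specific entries that do NOT match:
  38.162.26.20/30 (38.162.26.20 - 38.162.26.23) does not contain 102.162.26.22
  102.162.26.16/30 (102.162.26.16 - 102.162.26.19) does not contain 102.162.26.22
  102.162.26.0/29 (102.162.26.0 - 102.162.26.7) does not contain 102.162.26.22
Longest matching prefix is /21 -> next hop R27.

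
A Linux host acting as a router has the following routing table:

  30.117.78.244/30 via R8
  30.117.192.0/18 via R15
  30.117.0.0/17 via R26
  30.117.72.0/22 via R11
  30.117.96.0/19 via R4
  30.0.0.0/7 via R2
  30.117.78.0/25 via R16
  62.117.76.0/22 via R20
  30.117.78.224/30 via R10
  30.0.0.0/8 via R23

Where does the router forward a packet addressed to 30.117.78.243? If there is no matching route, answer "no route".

Routes whose prefix contains 30.117.78.243:
  30.0.0.0/7 (30.0.0.0 - 31.255.255.255) -> R2
  30.0.0.0/8 (30.0.0.0 - 30.255.255.255) -> R23
  30.117.0.0/17 (30.117.0.0 - 30.117.127.255) -> R26
More-specific entries that do NOT match:
  30.117.78.244/30 (30.117.78.244 - 30.117.78.247) does not contain 30.117.78.243
  30.117.78.224/30 (30.117.78.224 - 30.117.78.227) does not contain 30.117.78.243
  30.117.78.0/25 (30.117.78.0 - 30.117.78.127) does not contain 30.117.78.243
  30.117.72.0/22 (30.117.72.0 - 30.117.75.255) does not contain 30.117.78.243
  62.117.76.0/22 (62.117.76.0 - 62.117.79.255) does not contain 30.117.78.243
  30.117.96.0/19 (30.117.96.0 - 30.117.127.255) does not contain 30.117.78.243
  30.117.192.0/18 (30.117.192.0 - 30.117.255.255) does not contain 30.117.78.243
Longest matching prefix is /17 -> next hop R26.

R26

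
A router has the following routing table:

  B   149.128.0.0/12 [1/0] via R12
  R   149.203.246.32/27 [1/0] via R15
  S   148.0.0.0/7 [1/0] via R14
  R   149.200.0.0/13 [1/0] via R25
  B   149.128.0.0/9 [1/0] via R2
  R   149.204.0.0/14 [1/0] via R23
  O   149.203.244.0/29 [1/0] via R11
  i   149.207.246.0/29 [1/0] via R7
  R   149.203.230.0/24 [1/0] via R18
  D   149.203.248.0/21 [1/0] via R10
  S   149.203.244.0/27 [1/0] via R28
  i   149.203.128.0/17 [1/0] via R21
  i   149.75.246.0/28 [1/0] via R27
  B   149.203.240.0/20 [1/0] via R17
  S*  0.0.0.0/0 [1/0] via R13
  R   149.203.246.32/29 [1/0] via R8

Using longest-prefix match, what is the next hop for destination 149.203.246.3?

R17

Routes whose prefix contains 149.203.246.3:
  0.0.0.0/0 (default, matches everything) -> R13
  148.0.0.0/7 (148.0.0.0 - 149.255.255.255) -> R14
  149.128.0.0/9 (149.128.0.0 - 149.255.255.255) -> R2
  149.200.0.0/13 (149.200.0.0 - 149.207.255.255) -> R25
  149.203.128.0/17 (149.203.128.0 - 149.203.255.255) -> R21
  149.203.240.0/20 (149.203.240.0 - 149.203.255.255) -> R17
More-specific entries that do NOT match:
  149.203.244.0/29 (149.203.244.0 - 149.203.244.7) does not contain 149.203.246.3
  149.207.246.0/29 (149.207.246.0 - 149.207.246.7) does not contain 149.203.246.3
  149.203.246.32/29 (149.203.246.32 - 149.203.246.39) does not contain 149.203.246.3
  149.75.246.0/28 (149.75.246.0 - 149.75.246.15) does not contain 149.203.246.3
  149.203.246.32/27 (149.203.246.32 - 149.203.246.63) does not contain 149.203.246.3
  149.203.244.0/27 (149.203.244.0 - 149.203.244.31) does not contain 149.203.246.3
  149.203.230.0/24 (149.203.230.0 - 149.203.230.255) does not contain 149.203.246.3
  149.203.248.0/21 (149.203.248.0 - 149.203.255.255) does not contain 149.203.246.3
Longest matching prefix is /20 -> next hop R17.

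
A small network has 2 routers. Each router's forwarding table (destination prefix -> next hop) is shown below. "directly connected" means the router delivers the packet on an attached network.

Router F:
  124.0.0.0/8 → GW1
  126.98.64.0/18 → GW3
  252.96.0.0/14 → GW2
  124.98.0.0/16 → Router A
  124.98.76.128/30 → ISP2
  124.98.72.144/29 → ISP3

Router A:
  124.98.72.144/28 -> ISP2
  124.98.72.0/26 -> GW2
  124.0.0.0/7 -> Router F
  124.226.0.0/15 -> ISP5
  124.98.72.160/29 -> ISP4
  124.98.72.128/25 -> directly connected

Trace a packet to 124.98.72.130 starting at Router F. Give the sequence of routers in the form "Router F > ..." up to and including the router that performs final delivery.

Router F > Router A

At Router F: longest match for 124.98.72.130 is 124.98.0.0/16 -> Router A
At Router A: longest match for 124.98.72.130 is 124.98.72.128/25 -> directly connected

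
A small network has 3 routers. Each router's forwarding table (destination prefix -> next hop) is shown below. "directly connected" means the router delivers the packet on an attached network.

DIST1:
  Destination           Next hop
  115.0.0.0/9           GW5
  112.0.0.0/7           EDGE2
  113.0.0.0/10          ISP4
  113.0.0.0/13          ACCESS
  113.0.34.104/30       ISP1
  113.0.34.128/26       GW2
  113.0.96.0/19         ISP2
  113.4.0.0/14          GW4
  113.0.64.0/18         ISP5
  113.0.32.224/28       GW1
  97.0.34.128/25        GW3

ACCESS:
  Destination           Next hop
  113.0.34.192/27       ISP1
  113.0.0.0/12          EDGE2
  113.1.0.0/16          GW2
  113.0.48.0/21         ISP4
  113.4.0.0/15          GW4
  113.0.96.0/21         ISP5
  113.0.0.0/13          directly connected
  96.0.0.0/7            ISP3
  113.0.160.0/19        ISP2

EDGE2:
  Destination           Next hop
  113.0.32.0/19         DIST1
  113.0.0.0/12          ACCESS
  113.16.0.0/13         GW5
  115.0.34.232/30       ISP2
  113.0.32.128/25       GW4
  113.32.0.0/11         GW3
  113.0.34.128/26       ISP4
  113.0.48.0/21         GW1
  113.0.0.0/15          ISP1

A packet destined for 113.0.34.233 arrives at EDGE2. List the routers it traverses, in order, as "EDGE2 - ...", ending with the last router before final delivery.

At EDGE2: longest match for 113.0.34.233 is 113.0.32.0/19 -> DIST1
At DIST1: longest match for 113.0.34.233 is 113.0.0.0/13 -> ACCESS
At ACCESS: longest match for 113.0.34.233 is 113.0.0.0/13 -> directly connected

EDGE2 - DIST1 - ACCESS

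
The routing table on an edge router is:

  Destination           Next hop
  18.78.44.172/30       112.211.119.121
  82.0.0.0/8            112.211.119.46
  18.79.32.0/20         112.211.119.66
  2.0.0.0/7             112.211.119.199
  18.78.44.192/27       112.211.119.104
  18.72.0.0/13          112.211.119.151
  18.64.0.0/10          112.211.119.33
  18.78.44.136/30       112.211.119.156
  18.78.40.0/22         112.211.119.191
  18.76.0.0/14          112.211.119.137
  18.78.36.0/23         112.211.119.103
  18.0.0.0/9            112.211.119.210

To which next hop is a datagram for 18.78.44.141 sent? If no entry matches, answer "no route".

112.211.119.137

Routes whose prefix contains 18.78.44.141:
  18.0.0.0/9 (18.0.0.0 - 18.127.255.255) -> 112.211.119.210
  18.64.0.0/10 (18.64.0.0 - 18.127.255.255) -> 112.211.119.33
  18.72.0.0/13 (18.72.0.0 - 18.79.255.255) -> 112.211.119.151
  18.76.0.0/14 (18.76.0.0 - 18.79.255.255) -> 112.211.119.137
More-specific entries that do NOT match:
  18.78.44.172/30 (18.78.44.172 - 18.78.44.175) does not contain 18.78.44.141
  18.78.44.136/30 (18.78.44.136 - 18.78.44.139) does not contain 18.78.44.141
  18.78.44.192/27 (18.78.44.192 - 18.78.44.223) does not contain 18.78.44.141
  18.78.36.0/23 (18.78.36.0 - 18.78.37.255) does not contain 18.78.44.141
  18.78.40.0/22 (18.78.40.0 - 18.78.43.255) does not contain 18.78.44.141
  18.79.32.0/20 (18.79.32.0 - 18.79.47.255) does not contain 18.78.44.141
Longest matching prefix is /14 -> next hop 112.211.119.137.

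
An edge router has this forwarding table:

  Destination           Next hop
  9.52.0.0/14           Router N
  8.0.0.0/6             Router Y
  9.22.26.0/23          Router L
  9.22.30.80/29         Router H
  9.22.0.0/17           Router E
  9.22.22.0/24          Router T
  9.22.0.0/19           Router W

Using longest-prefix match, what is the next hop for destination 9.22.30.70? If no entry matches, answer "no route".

Routes whose prefix contains 9.22.30.70:
  8.0.0.0/6 (8.0.0.0 - 11.255.255.255) -> Router Y
  9.22.0.0/17 (9.22.0.0 - 9.22.127.255) -> Router E
  9.22.0.0/19 (9.22.0.0 - 9.22.31.255) -> Router W
More-specific entries that do NOT match:
  9.22.30.80/29 (9.22.30.80 - 9.22.30.87) does not contain 9.22.30.70
  9.22.22.0/24 (9.22.22.0 - 9.22.22.255) does not contain 9.22.30.70
  9.22.26.0/23 (9.22.26.0 - 9.22.27.255) does not contain 9.22.30.70
Longest matching prefix is /19 -> next hop Router W.

Router W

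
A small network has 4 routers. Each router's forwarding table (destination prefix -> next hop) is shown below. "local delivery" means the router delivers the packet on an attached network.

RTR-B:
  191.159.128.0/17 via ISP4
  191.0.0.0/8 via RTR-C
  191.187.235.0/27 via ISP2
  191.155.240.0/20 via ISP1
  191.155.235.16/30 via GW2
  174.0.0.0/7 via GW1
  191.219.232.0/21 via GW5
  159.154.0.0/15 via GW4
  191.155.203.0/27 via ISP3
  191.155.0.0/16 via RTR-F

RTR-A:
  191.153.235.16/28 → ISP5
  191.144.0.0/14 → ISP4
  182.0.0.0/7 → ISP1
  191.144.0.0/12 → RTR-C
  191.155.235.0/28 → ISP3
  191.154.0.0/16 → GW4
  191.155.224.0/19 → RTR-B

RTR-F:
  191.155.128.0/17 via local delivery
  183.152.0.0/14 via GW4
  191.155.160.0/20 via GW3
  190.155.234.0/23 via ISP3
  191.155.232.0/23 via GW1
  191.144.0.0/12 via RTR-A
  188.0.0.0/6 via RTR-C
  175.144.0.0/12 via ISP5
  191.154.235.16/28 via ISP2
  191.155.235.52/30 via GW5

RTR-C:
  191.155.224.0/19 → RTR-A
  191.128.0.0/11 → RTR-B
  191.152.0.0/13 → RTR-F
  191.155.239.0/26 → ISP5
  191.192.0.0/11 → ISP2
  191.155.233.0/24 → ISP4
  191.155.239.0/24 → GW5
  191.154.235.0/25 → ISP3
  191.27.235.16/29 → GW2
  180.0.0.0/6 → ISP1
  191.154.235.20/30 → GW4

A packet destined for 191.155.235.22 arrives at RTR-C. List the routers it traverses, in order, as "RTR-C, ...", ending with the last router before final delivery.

At RTR-C: longest match for 191.155.235.22 is 191.155.224.0/19 -> RTR-A
At RTR-A: longest match for 191.155.235.22 is 191.155.224.0/19 -> RTR-B
At RTR-B: longest match for 191.155.235.22 is 191.155.0.0/16 -> RTR-F
At RTR-F: longest match for 191.155.235.22 is 191.155.128.0/17 -> local delivery

RTR-C, RTR-A, RTR-B, RTR-F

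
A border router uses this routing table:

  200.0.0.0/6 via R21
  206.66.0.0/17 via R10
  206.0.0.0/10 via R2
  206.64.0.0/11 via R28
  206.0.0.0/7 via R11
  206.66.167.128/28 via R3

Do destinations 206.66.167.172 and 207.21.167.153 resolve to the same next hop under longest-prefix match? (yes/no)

no

206.66.167.172: longest match 206.64.0.0/11 -> R28
207.21.167.153: longest match 206.0.0.0/7 -> R11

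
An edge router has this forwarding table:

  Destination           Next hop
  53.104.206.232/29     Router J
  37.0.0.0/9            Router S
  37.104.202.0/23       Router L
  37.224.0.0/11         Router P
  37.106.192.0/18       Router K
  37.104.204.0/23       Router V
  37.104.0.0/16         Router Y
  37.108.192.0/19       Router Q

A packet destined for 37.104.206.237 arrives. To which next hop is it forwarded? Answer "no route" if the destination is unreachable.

Routes whose prefix contains 37.104.206.237:
  37.0.0.0/9 (37.0.0.0 - 37.127.255.255) -> Router S
  37.104.0.0/16 (37.104.0.0 - 37.104.255.255) -> Router Y
More-specific entries that do NOT match:
  53.104.206.232/29 (53.104.206.232 - 53.104.206.239) does not contain 37.104.206.237
  37.104.202.0/23 (37.104.202.0 - 37.104.203.255) does not contain 37.104.206.237
  37.104.204.0/23 (37.104.204.0 - 37.104.205.255) does not contain 37.104.206.237
  37.108.192.0/19 (37.108.192.0 - 37.108.223.255) does not contain 37.104.206.237
  37.106.192.0/18 (37.106.192.0 - 37.106.255.255) does not contain 37.104.206.237
Longest matching prefix is /16 -> next hop Router Y.

Router Y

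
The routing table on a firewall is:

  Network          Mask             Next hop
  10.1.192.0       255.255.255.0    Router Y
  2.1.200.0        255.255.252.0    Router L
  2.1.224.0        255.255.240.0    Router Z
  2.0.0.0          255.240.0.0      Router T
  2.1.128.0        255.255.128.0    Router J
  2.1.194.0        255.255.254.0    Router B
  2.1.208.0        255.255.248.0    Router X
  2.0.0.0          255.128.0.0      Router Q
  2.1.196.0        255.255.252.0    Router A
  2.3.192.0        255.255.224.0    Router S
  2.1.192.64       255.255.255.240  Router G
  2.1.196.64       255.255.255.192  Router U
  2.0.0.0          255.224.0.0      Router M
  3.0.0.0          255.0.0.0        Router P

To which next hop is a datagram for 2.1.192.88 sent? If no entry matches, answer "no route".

Router J

Routes whose prefix contains 2.1.192.88:
  2.0.0.0/9 (2.0.0.0 - 2.127.255.255) -> Router Q
  2.0.0.0/11 (2.0.0.0 - 2.31.255.255) -> Router M
  2.0.0.0/12 (2.0.0.0 - 2.15.255.255) -> Router T
  2.1.128.0/17 (2.1.128.0 - 2.1.255.255) -> Router J
More-specific entries that do NOT match:
  2.1.192.64/28 (2.1.192.64 - 2.1.192.79) does not contain 2.1.192.88
  2.1.196.64/26 (2.1.196.64 - 2.1.196.127) does not contain 2.1.192.88
  10.1.192.0/24 (10.1.192.0 - 10.1.192.255) does not contain 2.1.192.88
  2.1.194.0/23 (2.1.194.0 - 2.1.195.255) does not contain 2.1.192.88
  2.1.200.0/22 (2.1.200.0 - 2.1.203.255) does not contain 2.1.192.88
  2.1.196.0/22 (2.1.196.0 - 2.1.199.255) does not contain 2.1.192.88
  2.1.208.0/21 (2.1.208.0 - 2.1.215.255) does not contain 2.1.192.88
  2.1.224.0/20 (2.1.224.0 - 2.1.239.255) does not contain 2.1.192.88
  2.3.192.0/19 (2.3.192.0 - 2.3.223.255) does not contain 2.1.192.88
Longest matching prefix is /17 -> next hop Router J.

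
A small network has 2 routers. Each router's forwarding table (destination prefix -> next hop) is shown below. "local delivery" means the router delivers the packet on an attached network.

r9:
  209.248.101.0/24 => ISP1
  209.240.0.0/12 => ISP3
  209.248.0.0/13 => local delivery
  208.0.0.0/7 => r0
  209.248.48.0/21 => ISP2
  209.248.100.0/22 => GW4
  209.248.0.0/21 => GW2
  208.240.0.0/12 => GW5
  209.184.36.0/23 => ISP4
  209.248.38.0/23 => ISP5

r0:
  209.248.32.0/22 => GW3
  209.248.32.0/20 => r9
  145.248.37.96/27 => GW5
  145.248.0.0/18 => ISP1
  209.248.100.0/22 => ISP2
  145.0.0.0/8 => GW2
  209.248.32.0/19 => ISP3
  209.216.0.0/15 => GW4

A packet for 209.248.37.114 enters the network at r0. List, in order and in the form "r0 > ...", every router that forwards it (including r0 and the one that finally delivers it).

At r0: longest match for 209.248.37.114 is 209.248.32.0/20 -> r9
At r9: longest match for 209.248.37.114 is 209.248.0.0/13 -> local delivery

r0 > r9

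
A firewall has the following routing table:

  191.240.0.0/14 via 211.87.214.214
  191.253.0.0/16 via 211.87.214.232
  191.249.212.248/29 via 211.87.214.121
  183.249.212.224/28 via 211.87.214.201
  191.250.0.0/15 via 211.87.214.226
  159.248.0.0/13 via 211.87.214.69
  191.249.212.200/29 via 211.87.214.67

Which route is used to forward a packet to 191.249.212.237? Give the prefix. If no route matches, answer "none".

191.249.212.237 is outside every listed prefix and there is no default route.

none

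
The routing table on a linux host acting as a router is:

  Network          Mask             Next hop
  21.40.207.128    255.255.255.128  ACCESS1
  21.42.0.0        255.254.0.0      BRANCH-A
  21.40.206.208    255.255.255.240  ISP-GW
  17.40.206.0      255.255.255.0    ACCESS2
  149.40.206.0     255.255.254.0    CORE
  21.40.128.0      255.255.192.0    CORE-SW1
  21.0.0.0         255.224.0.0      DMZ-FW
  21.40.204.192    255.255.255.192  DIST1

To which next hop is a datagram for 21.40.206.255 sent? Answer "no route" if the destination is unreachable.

No entry's prefix contains 21.40.206.255; there is no default route.

no route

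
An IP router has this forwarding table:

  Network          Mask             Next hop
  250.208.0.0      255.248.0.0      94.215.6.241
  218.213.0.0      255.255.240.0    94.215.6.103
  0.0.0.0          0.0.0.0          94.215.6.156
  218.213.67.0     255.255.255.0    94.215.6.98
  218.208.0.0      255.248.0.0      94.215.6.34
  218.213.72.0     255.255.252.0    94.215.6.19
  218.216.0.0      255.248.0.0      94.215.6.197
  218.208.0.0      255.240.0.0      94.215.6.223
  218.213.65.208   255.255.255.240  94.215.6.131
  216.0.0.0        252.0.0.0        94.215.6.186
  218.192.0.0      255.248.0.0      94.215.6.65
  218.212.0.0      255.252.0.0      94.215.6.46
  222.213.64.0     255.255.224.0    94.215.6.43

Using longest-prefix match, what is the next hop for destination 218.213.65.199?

Routes whose prefix contains 218.213.65.199:
  0.0.0.0/0 (default, matches everything) -> 94.215.6.156
  216.0.0.0/6 (216.0.0.0 - 219.255.255.255) -> 94.215.6.186
  218.208.0.0/12 (218.208.0.0 - 218.223.255.255) -> 94.215.6.223
  218.208.0.0/13 (218.208.0.0 - 218.215.255.255) -> 94.215.6.34
  218.212.0.0/14 (218.212.0.0 - 218.215.255.255) -> 94.215.6.46
More-specific entries that do NOT match:
  218.213.65.208/28 (218.213.65.208 - 218.213.65.223) does not contain 218.213.65.199
  218.213.67.0/24 (218.213.67.0 - 218.213.67.255) does not contain 218.213.65.199
  218.213.72.0/22 (218.213.72.0 - 218.213.75.255) does not contain 218.213.65.199
  218.213.0.0/20 (218.213.0.0 - 218.213.15.255) does not contain 218.213.65.199
  222.213.64.0/19 (222.213.64.0 - 222.213.95.255) does not contain 218.213.65.199
Longest matching prefix is /14 -> next hop 94.215.6.46.

94.215.6.46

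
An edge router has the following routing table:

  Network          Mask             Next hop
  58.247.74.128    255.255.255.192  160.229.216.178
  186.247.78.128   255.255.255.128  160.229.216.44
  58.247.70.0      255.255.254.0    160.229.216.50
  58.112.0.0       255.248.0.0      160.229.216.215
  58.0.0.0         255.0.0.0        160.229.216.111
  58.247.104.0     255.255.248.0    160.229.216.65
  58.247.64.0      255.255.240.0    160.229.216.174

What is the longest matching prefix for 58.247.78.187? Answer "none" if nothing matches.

Entries matching 58.247.78.187:
  58.0.0.0/8 (58.0.0.0 - 58.255.255.255)
  58.247.64.0/20 (58.247.64.0 - 58.247.79.255)
Most specific is 58.247.64.0/20.

58.247.64.0/20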